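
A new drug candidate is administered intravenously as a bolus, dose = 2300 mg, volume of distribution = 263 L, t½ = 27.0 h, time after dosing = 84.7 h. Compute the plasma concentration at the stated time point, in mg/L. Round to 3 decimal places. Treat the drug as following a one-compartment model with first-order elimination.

0.994 mg/L

C₀ = Dose / Vd = 2300 / 263 = 8.745 mg/L
k = ln2 / t½ = 0.693147 / 27.0 = 0.02567 h⁻¹
C = C₀ · e^(−k·t) = 8.745 × e^(−0.02567 × 84.7)
  = 8.745 × 0.1137 = 0.9943 mg/L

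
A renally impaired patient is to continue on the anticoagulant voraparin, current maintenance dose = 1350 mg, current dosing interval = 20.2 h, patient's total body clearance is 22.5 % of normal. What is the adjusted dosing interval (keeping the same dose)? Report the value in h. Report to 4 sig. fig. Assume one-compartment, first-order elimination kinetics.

89.78 h

To keep the same average steady-state level, dosing rate must scale with clearance.
CL ratio = 22.5 / 100 = 0.2250
New interval (same dose) = 20.2 / 0.2250 = 89.78 h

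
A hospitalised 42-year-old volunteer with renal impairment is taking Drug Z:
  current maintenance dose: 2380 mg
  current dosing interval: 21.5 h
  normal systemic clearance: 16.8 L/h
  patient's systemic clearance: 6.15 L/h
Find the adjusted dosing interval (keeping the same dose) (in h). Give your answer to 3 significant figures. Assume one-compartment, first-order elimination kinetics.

To keep the same average steady-state level, dosing rate must scale with clearance.
CL ratio = 6.15 / 16.8 = 0.3661
New interval (same dose) = 21.5 / 0.3661 = 58.73 h

58.7 h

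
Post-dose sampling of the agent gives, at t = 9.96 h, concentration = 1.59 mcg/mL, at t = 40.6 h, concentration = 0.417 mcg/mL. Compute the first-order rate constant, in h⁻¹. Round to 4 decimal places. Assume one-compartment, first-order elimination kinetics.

k = ln(C₁/C₂) / (t₂ − t₁) = ln(1.59/0.417) / (40.6 − 9.96)
  = 1.338 / 30.64 = 0.04367 h⁻¹

0.0437 h⁻¹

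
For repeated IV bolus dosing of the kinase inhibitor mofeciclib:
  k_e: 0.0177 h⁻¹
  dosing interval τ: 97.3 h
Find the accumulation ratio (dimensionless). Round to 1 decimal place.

1.2

e^(−kτ) = e^(−0.01770 × 97.3) = 0.1787
Accumulation ratio R = 1 / (1 − e^(−kτ)) = 1 / (1 − 0.1787) = 1.218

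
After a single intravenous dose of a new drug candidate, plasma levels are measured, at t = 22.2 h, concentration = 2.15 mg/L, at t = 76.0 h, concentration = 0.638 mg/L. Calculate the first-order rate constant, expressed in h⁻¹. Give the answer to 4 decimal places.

0.0226 h⁻¹

k = ln(C₁/C₂) / (t₂ − t₁) = ln(2.15/0.638) / (76.0 − 22.2)
  = 1.215 / 53.80 = 0.02258 h⁻¹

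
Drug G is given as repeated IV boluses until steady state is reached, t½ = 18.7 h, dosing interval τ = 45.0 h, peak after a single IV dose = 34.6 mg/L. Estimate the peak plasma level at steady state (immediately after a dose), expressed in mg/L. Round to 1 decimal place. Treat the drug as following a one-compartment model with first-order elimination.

42.6 mg/L

k = ln2 / t½ = 0.693147 / 18.7 = 0.03707 h⁻¹
e^(−kτ) = e^(−0.03707 × 45.0) = 0.1886
Accumulation ratio R = 1 / (1 − e^(−kτ)) = 1 / (1 − 0.1886) = 1.232
Steady-state peak = C₀ × R = 34.6 × 1.232 = 42.63 mg/L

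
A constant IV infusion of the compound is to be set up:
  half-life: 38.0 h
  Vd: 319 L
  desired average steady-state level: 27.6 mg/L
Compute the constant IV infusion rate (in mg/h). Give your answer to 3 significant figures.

161 mg/h

k = ln2 / t½ = 0.693147 / 38.0 = 0.01824 h⁻¹
CL = k × Vd = 0.01824 × 319 = 5.819 L/h
At steady state, infusion rate R₀ = Css × CL = 27.6 × 5.819 = 160.6 mg/h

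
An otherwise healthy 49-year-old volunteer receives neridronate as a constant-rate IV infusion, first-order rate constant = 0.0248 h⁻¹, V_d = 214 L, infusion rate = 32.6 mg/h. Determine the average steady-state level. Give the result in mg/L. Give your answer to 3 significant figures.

CL = k × Vd = 0.02480 × 214 = 5.307 L/h
At steady state Css = R₀ / CL = 32.6 / 5.307 = 6.143 mg/L

6.14 mg/L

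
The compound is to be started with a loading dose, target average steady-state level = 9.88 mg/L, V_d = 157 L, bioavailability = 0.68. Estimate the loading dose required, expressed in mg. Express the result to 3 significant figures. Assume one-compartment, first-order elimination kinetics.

LD = Css × Vd / F = 9.88 × 157 / 0.68 = 2281 mg

2280 mg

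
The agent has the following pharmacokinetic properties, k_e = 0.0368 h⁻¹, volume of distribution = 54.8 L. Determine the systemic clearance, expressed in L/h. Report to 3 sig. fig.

2.02 L/h

CL = k × Vd = 0.0368 × 54.8 = 2.017 L/h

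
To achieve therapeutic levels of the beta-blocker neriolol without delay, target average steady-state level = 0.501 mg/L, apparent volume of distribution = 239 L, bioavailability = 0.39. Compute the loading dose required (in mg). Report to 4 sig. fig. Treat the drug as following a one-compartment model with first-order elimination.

LD = Css × Vd / F = 0.501 × 239 / 0.39 = 307.0 mg

307.0 mg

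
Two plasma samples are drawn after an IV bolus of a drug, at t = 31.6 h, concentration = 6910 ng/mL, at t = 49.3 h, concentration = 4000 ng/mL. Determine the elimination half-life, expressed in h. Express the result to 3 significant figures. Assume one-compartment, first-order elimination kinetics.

22.4 h

k = ln(C₁/C₂) / (t₂ − t₁) = ln(6910/4000) / (49.3 − 31.6)
  = 0.5467 / 17.70 = 0.03089 h⁻¹
t½ = ln2 / k = 0.693147 / 0.03089 = 22.44 h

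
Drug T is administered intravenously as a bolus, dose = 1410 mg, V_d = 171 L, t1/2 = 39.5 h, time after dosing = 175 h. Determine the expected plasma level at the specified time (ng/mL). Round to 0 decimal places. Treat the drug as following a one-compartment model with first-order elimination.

C₀ = Dose / Vd = 1410 / 171 = 8.246 mg/L
k = ln2 / t½ = 0.693147 / 39.5 = 0.01755 h⁻¹
C = C₀ · e^(−k·t) = 8.246 × e^(−0.01755 × 175)
  = 8.246 × 0.04636 = 0.3823 mg/L
Convert: 0.3823 mg/L × 1000 = 382.3 ng/mL

382 ng/mL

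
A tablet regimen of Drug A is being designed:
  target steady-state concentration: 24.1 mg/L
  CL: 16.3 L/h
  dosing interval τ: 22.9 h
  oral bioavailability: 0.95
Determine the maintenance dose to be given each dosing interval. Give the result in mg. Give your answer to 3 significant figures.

9470 mg

At steady state, F × (Dose/τ) = Css × CL.
Dose = Css × CL × τ / F = 24.1 × 16.30 × 22.9 / 0.95 = 9469 mg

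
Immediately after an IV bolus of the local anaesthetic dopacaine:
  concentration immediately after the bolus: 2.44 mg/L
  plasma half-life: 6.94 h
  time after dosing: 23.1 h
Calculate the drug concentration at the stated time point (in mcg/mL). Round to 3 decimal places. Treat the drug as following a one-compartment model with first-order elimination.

k = ln2 / t½ = 0.693147 / 6.94 = 0.09988 h⁻¹
C = C₀ · e^(−k·t) = 2.440 × e^(−0.09988 × 23.1)
  = 2.440 × 0.09954 = 0.2429 mg/L
(0.2429 mg/L = 0.2429 mcg/mL)

0.243 mcg/mL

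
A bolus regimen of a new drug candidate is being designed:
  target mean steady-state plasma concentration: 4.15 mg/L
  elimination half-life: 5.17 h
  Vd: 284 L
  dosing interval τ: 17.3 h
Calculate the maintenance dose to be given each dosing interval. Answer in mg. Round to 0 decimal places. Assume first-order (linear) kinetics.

2734 mg

k = ln2 / t½ = 0.693147 / 5.17 = 0.1341 h⁻¹
CL = k × Vd = 0.1341 × 284 = 38.08 L/h
At steady state, Dose/τ = Css × CL.
Dose = Css × CL × τ = 4.15 × 38.08 × 17.3 = 2734 mg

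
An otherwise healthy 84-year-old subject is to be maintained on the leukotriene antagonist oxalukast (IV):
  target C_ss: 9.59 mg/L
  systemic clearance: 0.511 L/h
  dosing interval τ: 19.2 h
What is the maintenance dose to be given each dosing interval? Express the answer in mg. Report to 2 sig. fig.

At steady state, Dose/τ = Css × CL.
Dose = Css × CL × τ = 9.59 × 0.5110 × 19.2 = 94.09 mg

94 mg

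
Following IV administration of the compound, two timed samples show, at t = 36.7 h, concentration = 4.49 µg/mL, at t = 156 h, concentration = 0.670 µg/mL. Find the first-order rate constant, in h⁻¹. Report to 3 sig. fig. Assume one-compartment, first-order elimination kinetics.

0.0159 h⁻¹

k = ln(C₁/C₂) / (t₂ − t₁) = ln(4.49/0.670) / (156 − 36.7)
  = 1.902 / 119.3 = 0.01594 h⁻¹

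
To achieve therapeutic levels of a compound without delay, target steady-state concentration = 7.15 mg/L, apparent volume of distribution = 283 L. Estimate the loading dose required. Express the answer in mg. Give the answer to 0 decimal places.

LD = Css × Vd = 7.15 × 283 = 2023 mg

2023 mg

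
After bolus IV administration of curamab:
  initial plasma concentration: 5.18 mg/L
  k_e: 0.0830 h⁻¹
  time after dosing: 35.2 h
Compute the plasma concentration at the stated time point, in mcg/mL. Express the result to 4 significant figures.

0.2789 mcg/mL

C = C₀ · e^(−k·t) = 5.180 × e^(−0.08300 × 35.2)
  = 5.180 × 0.05385 = 0.2789 mg/L
(0.2789 mg/L = 0.2789 mcg/mL)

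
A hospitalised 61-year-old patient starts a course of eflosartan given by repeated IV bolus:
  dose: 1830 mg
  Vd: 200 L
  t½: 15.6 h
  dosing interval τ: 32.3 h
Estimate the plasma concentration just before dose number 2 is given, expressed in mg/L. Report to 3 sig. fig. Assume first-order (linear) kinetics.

C₀ per dose = Dose / Vd = 1830 / 200 = 9.150 mg/L
k = ln2 / t½ = 0.693147 / 15.6 = 0.04443 h⁻¹
Fraction remaining after one interval: r = e^(−kτ) = e^(−0.04443 × 32.3) = 0.2381
Before dose 2, 1 dose has been given (aged 1τ).
C_trough = C₀ × r = 9.150 × 0.2381 = 2.179 mg/L

2.18 mg/L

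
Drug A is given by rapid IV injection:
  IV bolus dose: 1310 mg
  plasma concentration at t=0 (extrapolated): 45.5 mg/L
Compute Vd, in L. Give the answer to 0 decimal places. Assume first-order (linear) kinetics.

Vd = Dose / C₀ = 1310 / 45.5 = 28.79 L

29 L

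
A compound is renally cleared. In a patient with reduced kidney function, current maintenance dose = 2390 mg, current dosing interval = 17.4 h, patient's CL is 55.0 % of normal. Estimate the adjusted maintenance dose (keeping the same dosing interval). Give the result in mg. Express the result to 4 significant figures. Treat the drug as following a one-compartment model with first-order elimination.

To keep the same average steady-state level, dosing rate must scale with clearance.
CL ratio = 55.0 / 100 = 0.5500
New dose (same interval) = 2390 × 0.5500 = 1315 mg

1315 mg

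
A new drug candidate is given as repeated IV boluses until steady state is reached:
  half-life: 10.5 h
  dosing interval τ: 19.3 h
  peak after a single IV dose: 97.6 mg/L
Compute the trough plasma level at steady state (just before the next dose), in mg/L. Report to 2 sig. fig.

k = ln2 / t½ = 0.693147 / 10.5 = 0.06601 h⁻¹
e^(−kτ) = e^(−0.06601 × 19.3) = 0.2797
Accumulation ratio R = 1 / (1 − e^(−kτ)) = 1 / (1 − 0.2797) = 1.388
Steady-state trough = C₀ × R × e^(−kτ) = 97.6 × 1.388 × 0.2797 = 37.89 mg/L

38 mg/L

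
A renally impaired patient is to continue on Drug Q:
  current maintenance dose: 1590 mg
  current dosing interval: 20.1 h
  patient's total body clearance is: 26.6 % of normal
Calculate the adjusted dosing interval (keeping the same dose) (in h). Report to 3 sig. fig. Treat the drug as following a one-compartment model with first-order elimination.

To keep the same average steady-state level, dosing rate must scale with clearance.
CL ratio = 26.6 / 100 = 0.2660
New interval (same dose) = 20.1 / 0.2660 = 75.56 h

75.6 h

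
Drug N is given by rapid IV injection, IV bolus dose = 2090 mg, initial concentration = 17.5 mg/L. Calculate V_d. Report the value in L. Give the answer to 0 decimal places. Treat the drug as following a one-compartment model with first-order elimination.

Vd = Dose / C₀ = 2090 / 17.5 = 119.4 L

119 L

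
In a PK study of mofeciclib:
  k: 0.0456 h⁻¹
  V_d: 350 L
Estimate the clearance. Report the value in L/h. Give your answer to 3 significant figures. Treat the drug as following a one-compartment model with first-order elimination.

CL = k × Vd = 0.0456 × 350 = 15.96 L/h

16.0 L/h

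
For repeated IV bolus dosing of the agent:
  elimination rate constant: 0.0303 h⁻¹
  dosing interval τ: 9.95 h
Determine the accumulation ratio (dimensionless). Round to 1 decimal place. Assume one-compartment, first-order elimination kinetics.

e^(−kτ) = e^(−0.03030 × 9.95) = 0.7397
Accumulation ratio R = 1 / (1 − e^(−kτ)) = 1 / (1 − 0.7397) = 3.842

3.8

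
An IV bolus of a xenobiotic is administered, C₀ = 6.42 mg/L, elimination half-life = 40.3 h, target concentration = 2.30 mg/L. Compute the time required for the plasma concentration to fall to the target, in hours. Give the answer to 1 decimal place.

59.7 h

k = ln2 / t½ = 0.693147 / 40.3 = 0.01720 h⁻¹
t = ln(C₀ / C) / k = ln(6.420 / 2.30) / 0.01720
  = ln(2.791) / 0.01720 = 1.026 / 0.01720 = 59.65 h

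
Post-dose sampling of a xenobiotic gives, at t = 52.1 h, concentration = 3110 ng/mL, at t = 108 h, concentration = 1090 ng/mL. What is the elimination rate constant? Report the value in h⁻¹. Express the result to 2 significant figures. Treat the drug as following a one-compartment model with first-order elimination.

k = ln(C₁/C₂) / (t₂ − t₁) = ln(3110/1090) / (108 − 52.1)
  = 1.048 / 55.90 = 0.01875 h⁻¹

0.019 h⁻¹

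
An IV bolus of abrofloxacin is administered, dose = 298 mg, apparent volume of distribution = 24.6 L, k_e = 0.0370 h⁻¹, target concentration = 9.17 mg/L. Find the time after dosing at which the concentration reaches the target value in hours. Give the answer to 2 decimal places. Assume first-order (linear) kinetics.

C₀ = Dose / Vd = 298.0 / 24.6 = 12.11 mg/L
t = ln(C₀ / C) / k = ln(12.11 / 9.17) / 0.03700
  = ln(1.321) / 0.03700 = 0.2784 / 0.03700 = 7.524 h

7.52 h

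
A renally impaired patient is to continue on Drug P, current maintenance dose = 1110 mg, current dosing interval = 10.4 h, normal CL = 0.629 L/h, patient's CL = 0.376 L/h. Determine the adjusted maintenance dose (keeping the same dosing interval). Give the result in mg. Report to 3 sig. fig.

To keep the same average steady-state level, dosing rate must scale with clearance.
CL ratio = 0.376 / 0.629 = 0.5978
New dose (same interval) = 1110 × 0.5978 = 663.6 mg

664 mg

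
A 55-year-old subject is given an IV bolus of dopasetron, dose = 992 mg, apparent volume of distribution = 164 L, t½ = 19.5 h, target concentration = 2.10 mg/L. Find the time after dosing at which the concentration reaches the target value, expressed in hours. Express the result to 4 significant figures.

29.76 h

C₀ = Dose / Vd = 992.0 / 164 = 6.049 mg/L
k = ln2 / t½ = 0.693147 / 19.5 = 0.03555 h⁻¹
t = ln(C₀ / C) / k = ln(6.049 / 2.10) / 0.03555
  = ln(2.880) / 0.03555 = 1.058 / 0.03555 = 29.76 h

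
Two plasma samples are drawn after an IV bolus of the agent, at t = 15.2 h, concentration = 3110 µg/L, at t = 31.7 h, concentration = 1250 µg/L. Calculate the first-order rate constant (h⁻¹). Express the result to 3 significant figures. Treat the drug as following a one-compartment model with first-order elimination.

0.0552 h⁻¹

k = ln(C₁/C₂) / (t₂ − t₁) = ln(3110/1250) / (31.7 − 15.2)
  = 0.9115 / 16.50 = 0.05524 h⁻¹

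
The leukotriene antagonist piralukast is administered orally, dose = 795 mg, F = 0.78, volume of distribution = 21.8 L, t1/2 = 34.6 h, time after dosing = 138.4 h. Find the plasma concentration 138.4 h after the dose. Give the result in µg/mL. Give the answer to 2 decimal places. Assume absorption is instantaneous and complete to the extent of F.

Amount reaching circulation = F × Dose = 0.78 × 795.0 = 620.1 mg
C₀ = F·Dose / Vd = 620.1 / 21.8 = 28.44 mg/L
k = ln2 / t½ = 0.693147 / 34.6 = 0.02003 h⁻¹
t / t½ = 138.4 / 34.6 = 4 half-lives
C = C₀ × (1/2)^4 = 28.44 × 0.06250 = 1.778 mg/L
(1.778 mg/L = 1.778 µg/mL)

1.78 µg/mL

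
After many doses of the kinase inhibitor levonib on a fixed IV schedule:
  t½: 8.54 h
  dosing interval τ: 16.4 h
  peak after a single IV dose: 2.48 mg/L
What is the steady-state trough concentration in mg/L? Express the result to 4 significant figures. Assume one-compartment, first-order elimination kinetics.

0.8904 mg/L

k = ln2 / t½ = 0.693147 / 8.54 = 0.08116 h⁻¹
e^(−kτ) = e^(−0.08116 × 16.4) = 0.2642
Accumulation ratio R = 1 / (1 − e^(−kτ)) = 1 / (1 − 0.2642) = 1.359
Steady-state trough = C₀ × R × e^(−kτ) = 2.48 × 1.359 × 0.2642 = 0.8904 mg/L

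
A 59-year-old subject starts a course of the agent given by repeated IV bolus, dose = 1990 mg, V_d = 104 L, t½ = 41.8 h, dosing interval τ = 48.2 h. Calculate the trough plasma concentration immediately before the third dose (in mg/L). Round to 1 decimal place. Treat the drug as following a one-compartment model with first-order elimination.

C₀ per dose = Dose / Vd = 1990 / 104 = 19.13 mg/L
k = ln2 / t½ = 0.693147 / 41.8 = 0.01658 h⁻¹
Fraction remaining after one interval: r = e^(−kτ) = e^(−0.01658 × 48.2) = 0.4497
Before dose 3, 2 doses have been given (aged 1τ, 2τ).
C_trough = C₀ × (r + r²) = 19.13 × (0.4497 + 0.2022) = 12.47 mg/L

12.5 mg/L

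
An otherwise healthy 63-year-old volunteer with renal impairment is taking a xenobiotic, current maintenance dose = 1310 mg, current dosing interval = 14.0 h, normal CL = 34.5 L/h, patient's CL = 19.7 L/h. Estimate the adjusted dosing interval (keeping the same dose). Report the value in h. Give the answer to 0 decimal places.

25 h

To keep the same average steady-state level, dosing rate must scale with clearance.
CL ratio = 19.7 / 34.5 = 0.5710
New interval (same dose) = 14.0 / 0.5710 = 24.52 h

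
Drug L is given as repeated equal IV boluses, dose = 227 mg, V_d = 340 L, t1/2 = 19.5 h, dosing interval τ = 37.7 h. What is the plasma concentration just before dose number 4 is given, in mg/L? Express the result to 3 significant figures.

C₀ per dose = Dose / Vd = 227 / 340 = 0.6676 mg/L
k = ln2 / t½ = 0.693147 / 19.5 = 0.03555 h⁻¹
Fraction remaining after one interval: r = e^(−kτ) = e^(−0.03555 × 37.7) = 0.2618
Before dose 4, 3 doses have been given (aged 1τ, 2τ, 3τ).
C_trough = C₀ × (r + r² + … + r^3) = C₀ × r(1−r^3)/(1−r)
        = 0.6676 × 0.2618 × (1 − 0.01794) / (1 − 0.2618) = 0.2325 mg/L

0.233 mg/L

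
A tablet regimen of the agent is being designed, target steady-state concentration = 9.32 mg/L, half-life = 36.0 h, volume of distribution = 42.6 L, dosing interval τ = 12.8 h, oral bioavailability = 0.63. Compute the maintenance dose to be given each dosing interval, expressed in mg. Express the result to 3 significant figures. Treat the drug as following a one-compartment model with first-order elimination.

155 mg

k = ln2 / t½ = 0.693147 / 36.0 = 0.01925 h⁻¹
CL = k × Vd = 0.01925 × 42.6 = 0.8201 L/h
At steady state, F × (Dose/τ) = Css × CL.
Dose = Css × CL × τ / F = 9.32 × 0.8201 × 12.8 / 0.63 = 155.3 mg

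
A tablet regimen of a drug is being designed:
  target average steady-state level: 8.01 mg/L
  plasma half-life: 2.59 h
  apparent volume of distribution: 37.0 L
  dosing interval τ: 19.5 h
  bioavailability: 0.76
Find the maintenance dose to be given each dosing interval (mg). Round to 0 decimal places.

k = ln2 / t½ = 0.693147 / 2.59 = 0.2676 h⁻¹
CL = k × Vd = 0.2676 × 37.0 = 9.901 L/h
At steady state, F × (Dose/τ) = Css × CL.
Dose = Css × CL × τ / F = 8.01 × 9.901 × 19.5 / 0.76 = 2035 mg

2035 mg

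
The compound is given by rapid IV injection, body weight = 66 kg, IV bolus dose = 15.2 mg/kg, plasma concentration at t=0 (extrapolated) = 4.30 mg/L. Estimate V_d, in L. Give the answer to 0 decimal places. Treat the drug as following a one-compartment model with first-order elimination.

233 L

Dose = 15.2 × 66 = 1003 mg
Vd = Dose / C₀ = 1003 / 4.30 = 233.3 L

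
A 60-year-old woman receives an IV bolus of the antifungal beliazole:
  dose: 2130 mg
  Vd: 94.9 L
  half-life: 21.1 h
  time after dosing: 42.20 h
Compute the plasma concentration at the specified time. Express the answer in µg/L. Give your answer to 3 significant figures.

C₀ = Dose / Vd = 2130 / 94.9 = 22.44 mg/L
k = ln2 / t½ = 0.693147 / 21.1 = 0.03285 h⁻¹
t / t½ = 42.20 / 21.1 = 2 half-lives
C = C₀ × (1/2)^2 = 22.44 × 0.2500 = 5.610 mg/L
Convert: 5.610 mg/L × 1000 = 5610 µg/L

5610 µg/L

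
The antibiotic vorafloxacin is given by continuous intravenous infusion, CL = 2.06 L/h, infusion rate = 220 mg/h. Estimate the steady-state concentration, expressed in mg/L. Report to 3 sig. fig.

107 mg/L

At steady state Css = R₀ / CL = 220 / 2.060 = 106.8 mg/L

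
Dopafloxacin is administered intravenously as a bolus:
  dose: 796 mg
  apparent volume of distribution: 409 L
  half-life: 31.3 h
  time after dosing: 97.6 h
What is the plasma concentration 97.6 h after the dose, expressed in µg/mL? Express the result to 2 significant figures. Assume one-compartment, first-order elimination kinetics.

0.22 µg/mL

C₀ = Dose / Vd = 796.0 / 409 = 1.946 mg/L
k = ln2 / t½ = 0.693147 / 31.3 = 0.02215 h⁻¹
C = C₀ · e^(−k·t) = 1.946 × e^(−0.02215 × 97.6)
  = 1.946 × 0.1151 = 0.2240 mg/L
(0.2240 mg/L = 0.2240 µg/mL)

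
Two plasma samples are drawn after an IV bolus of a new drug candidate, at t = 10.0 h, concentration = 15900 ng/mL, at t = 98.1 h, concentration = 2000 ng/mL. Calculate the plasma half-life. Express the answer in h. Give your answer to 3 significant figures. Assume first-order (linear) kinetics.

29.5 h

k = ln(C₁/C₂) / (t₂ − t₁) = ln(15900/2000) / (98.1 − 10.0)
  = 2.073 / 88.10 = 0.02353 h⁻¹
t½ = ln2 / k = 0.693147 / 0.02353 = 29.46 h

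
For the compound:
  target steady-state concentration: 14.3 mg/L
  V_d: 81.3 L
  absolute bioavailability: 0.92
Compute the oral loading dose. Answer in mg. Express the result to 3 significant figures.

1260 mg

LD = Css × Vd / F = 14.3 × 81.3 / 0.92 = 1264 mg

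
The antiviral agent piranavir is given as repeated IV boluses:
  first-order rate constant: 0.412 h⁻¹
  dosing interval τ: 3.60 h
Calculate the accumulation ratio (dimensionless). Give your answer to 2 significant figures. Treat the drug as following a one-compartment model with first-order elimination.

1.3

e^(−kτ) = e^(−0.4120 × 3.60) = 0.2269
Accumulation ratio R = 1 / (1 − e^(−kτ)) = 1 / (1 − 0.2269) = 1.293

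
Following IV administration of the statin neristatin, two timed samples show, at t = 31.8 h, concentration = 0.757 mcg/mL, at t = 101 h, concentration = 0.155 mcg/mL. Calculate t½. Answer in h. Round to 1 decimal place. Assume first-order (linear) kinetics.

30.2 h

k = ln(C₁/C₂) / (t₂ − t₁) = ln(0.757/0.155) / (101 − 31.8)
  = 1.586 / 69.20 = 0.02292 h⁻¹
t½ = ln2 / k = 0.693147 / 0.02292 = 30.24 h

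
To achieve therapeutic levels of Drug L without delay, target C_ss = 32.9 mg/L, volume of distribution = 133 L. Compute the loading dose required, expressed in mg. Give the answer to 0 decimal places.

LD = Css × Vd = 32.9 × 133 = 4376 mg

4376 mg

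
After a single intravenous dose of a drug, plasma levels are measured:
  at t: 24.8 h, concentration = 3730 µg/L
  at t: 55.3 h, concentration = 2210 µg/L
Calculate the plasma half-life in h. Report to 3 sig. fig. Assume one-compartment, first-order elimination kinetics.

40.4 h

k = ln(C₁/C₂) / (t₂ − t₁) = ln(3730/2210) / (55.3 − 24.8)
  = 0.5234 / 30.50 = 0.01716 h⁻¹
t½ = ln2 / k = 0.693147 / 0.01716 = 40.39 h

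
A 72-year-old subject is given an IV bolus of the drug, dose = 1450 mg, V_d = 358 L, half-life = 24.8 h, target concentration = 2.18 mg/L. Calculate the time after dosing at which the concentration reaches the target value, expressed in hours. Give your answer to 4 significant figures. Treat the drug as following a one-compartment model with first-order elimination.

C₀ = Dose / Vd = 1450 / 358 = 4.050 mg/L
k = ln2 / t½ = 0.693147 / 24.8 = 0.02795 h⁻¹
t = ln(C₀ / C) / k = ln(4.050 / 2.18) / 0.02795
  = ln(1.858) / 0.02795 = 0.6195 / 0.02795 = 22.16 h

22.16 h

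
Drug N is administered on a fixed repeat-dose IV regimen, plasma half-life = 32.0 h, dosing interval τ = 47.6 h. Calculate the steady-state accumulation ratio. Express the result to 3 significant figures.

1.55

k = ln2 / t½ = 0.693147 / 32.0 = 0.02166 h⁻¹
e^(−kτ) = e^(−0.02166 × 47.6) = 0.3566
Accumulation ratio R = 1 / (1 − e^(−kτ)) = 1 / (1 − 0.3566) = 1.554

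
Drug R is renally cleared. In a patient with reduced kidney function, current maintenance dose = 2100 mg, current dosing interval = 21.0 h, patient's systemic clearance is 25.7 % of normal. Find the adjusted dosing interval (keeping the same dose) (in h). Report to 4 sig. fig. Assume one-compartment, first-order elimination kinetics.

To keep the same average steady-state level, dosing rate must scale with clearance.
CL ratio = 25.7 / 100 = 0.2570
New interval (same dose) = 21.0 / 0.2570 = 81.71 h

81.71 h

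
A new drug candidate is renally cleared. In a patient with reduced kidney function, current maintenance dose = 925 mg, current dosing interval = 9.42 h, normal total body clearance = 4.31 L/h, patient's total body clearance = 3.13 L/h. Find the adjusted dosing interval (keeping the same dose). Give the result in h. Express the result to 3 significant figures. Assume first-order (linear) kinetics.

To keep the same average steady-state level, dosing rate must scale with clearance.
CL ratio = 3.13 / 4.31 = 0.7262
New interval (same dose) = 9.42 / 0.7262 = 12.97 h

13.0 h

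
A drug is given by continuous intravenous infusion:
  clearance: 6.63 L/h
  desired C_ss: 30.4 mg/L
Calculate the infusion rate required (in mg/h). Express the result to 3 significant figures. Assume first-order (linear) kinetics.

202 mg/h

At steady state, infusion rate R₀ = Css × CL = 30.4 × 6.630 = 201.6 mg/h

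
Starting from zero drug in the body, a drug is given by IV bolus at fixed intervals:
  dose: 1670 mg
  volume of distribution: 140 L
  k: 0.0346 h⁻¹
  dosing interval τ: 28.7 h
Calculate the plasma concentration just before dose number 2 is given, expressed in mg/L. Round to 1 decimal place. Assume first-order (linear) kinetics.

C₀ per dose = Dose / Vd = 1670 / 140 = 11.93 mg/L
Fraction remaining after one interval: r = e^(−kτ) = e^(−0.03460 × 28.7) = 0.3705
Before dose 2, 1 dose has been given (aged 1τ).
C_trough = C₀ × r = 11.93 × 0.3705 = 4.420 mg/L

4.4 mg/L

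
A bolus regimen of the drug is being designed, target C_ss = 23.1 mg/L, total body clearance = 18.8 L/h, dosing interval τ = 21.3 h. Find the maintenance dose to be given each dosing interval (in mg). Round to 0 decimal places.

9250 mg

At steady state, Dose/τ = Css × CL.
Dose = Css × CL × τ = 23.1 × 18.80 × 21.3 = 9250 mg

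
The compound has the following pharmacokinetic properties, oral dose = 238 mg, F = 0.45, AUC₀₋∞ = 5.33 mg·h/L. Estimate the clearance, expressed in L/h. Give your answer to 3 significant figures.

CL = F·Dose / AUC = 0.45 × 238 / 5.33 = 20.09 L/h

20.1 L/h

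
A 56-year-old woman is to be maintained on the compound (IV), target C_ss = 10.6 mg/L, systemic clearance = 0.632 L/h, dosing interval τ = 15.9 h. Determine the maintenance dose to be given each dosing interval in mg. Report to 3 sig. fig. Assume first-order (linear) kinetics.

107 mg

At steady state, Dose/τ = Css × CL.
Dose = Css × CL × τ = 10.6 × 0.6320 × 15.9 = 106.5 mg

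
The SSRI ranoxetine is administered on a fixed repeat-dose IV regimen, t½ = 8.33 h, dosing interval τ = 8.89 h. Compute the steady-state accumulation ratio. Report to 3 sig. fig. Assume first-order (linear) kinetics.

1.91

k = ln2 / t½ = 0.693147 / 8.33 = 0.08321 h⁻¹
e^(−kτ) = e^(−0.08321 × 8.89) = 0.4772
Accumulation ratio R = 1 / (1 − e^(−kτ)) = 1 / (1 − 0.4772) = 1.913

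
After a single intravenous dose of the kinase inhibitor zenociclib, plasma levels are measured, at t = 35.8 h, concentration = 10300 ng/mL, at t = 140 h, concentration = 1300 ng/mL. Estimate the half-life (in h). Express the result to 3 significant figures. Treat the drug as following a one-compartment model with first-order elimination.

k = ln(C₁/C₂) / (t₂ − t₁) = ln(10300/1300) / (140 − 35.8)
  = 2.070 / 104.2 = 0.01987 h⁻¹
t½ = ln2 / k = 0.693147 / 0.01987 = 34.88 h

34.9 h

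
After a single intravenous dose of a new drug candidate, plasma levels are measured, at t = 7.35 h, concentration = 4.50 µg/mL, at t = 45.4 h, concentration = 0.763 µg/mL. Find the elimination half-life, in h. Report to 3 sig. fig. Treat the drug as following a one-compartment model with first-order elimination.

k = ln(C₁/C₂) / (t₂ − t₁) = ln(4.50/0.763) / (45.4 − 7.35)
  = 1.775 / 38.05 = 0.04665 h⁻¹
t½ = ln2 / k = 0.693147 / 0.04665 = 14.86 h

14.9 h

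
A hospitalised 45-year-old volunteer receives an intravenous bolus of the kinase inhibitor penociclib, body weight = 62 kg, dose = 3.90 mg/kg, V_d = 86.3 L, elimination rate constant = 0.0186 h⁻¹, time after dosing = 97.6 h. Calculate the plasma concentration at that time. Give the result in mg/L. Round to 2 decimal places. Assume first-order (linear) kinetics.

Total dose = 3.90 × 62 = 241.8 mg
C₀ = Dose / Vd = 241.8 / 86.3 = 2.802 mg/L
C = C₀ · e^(−k·t) = 2.802 × e^(−0.01860 × 97.6)
  = 2.802 × 0.1628 = 0.4562 mg/L

0.46 mg/L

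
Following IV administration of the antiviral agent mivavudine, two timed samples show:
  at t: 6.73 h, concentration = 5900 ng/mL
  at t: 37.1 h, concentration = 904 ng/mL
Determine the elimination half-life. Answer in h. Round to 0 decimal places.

k = ln(C₁/C₂) / (t₂ − t₁) = ln(5900/904) / (37.1 − 6.73)
  = 1.876 / 30.37 = 0.06177 h⁻¹
t½ = ln2 / k = 0.693147 / 0.06177 = 11.22 h

11 h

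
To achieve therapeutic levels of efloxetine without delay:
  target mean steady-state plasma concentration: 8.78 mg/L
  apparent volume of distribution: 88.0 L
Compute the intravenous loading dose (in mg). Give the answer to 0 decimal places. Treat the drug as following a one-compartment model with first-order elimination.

773 mg

LD = Css × Vd = 8.78 × 88.0 = 772.6 mg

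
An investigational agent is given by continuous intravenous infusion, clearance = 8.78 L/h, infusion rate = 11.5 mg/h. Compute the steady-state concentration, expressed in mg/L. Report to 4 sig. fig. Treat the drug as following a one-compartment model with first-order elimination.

At steady state Css = R₀ / CL = 11.5 / 8.780 = 1.310 mg/L

1.310 mg/L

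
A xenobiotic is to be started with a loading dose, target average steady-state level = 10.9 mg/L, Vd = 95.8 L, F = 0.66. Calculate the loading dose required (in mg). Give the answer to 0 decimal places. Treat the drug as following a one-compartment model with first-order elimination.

LD = Css × Vd / F = 10.9 × 95.8 / 0.66 = 1582 mg

1582 mg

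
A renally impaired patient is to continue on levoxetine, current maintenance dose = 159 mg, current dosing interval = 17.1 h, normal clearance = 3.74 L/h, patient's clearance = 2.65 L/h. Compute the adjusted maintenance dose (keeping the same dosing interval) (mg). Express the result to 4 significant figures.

112.7 mg

To keep the same average steady-state level, dosing rate must scale with clearance.
CL ratio = 2.65 / 3.74 = 0.7086
New dose (same interval) = 159 × 0.7086 = 112.7 mg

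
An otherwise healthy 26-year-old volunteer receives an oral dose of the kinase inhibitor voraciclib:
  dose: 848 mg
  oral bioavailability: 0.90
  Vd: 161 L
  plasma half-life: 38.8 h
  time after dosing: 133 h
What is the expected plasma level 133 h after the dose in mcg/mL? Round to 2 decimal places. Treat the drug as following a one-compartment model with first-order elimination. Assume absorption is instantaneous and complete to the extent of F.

Amount reaching circulation = F × Dose = 0.90 × 848.0 = 763.2 mg
C₀ = F·Dose / Vd = 763.2 / 161 = 4.740 mg/L
k = ln2 / t½ = 0.693147 / 38.8 = 0.01786 h⁻¹
C = C₀ · e^(−k·t) = 4.740 × e^(−0.01786 × 133)
  = 4.740 × 0.09298 = 0.4407 mg/L
(0.4407 mg/L = 0.4407 mcg/mL)

0.44 mcg/mL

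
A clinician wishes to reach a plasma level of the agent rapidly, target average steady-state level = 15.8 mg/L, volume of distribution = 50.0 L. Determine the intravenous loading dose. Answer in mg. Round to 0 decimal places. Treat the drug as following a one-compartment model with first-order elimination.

790 mg

LD = Css × Vd = 15.8 × 50.0 = 790.0 mg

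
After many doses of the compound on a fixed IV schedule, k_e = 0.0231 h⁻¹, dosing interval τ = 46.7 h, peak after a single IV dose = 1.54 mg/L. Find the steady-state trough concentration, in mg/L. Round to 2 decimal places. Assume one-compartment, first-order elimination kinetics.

e^(−kτ) = e^(−0.02310 × 46.7) = 0.3400
Accumulation ratio R = 1 / (1 − e^(−kτ)) = 1 / (1 − 0.3400) = 1.515
Steady-state trough = C₀ × R × e^(−kτ) = 1.54 × 1.515 × 0.3400 = 0.7933 mg/L

0.79 mg/L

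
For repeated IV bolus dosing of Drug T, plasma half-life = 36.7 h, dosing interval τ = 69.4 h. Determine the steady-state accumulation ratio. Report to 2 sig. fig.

1.4

k = ln2 / t½ = 0.693147 / 36.7 = 0.01889 h⁻¹
e^(−kτ) = e^(−0.01889 × 69.4) = 0.2696
Accumulation ratio R = 1 / (1 − e^(−kτ)) = 1 / (1 − 0.2696) = 1.369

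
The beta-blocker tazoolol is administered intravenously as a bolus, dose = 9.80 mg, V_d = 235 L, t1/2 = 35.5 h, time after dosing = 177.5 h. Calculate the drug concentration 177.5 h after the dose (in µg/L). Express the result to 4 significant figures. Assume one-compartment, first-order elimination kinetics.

1.303 µg/L

C₀ = Dose / Vd = 9.800 / 235 = 0.04170 mg/L
k = ln2 / t½ = 0.693147 / 35.5 = 0.01953 h⁻¹
t / t½ = 177.5 / 35.5 = 5 half-lives
C = C₀ × (1/2)^5 = 0.04170 × 0.03125 = 0.001303 mg/L
Convert: 0.001303 mg/L × 1000 = 1.303 µg/L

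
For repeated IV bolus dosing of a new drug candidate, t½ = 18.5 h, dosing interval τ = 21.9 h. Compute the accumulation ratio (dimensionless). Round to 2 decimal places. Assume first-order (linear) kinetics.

1.79

k = ln2 / t½ = 0.693147 / 18.5 = 0.03747 h⁻¹
e^(−kτ) = e^(−0.03747 × 21.9) = 0.4402
Accumulation ratio R = 1 / (1 − e^(−kτ)) = 1 / (1 − 0.4402) = 1.786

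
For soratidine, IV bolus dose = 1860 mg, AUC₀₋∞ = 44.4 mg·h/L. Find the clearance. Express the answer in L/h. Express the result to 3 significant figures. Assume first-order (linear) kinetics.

41.9 L/h

CL = Dose / AUC = 1860 / 44.4 = 41.89 L/h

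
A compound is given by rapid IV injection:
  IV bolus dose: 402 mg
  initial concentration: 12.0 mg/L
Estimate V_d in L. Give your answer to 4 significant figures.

Vd = Dose / C₀ = 402.0 / 12.0 = 33.50 L

33.50 L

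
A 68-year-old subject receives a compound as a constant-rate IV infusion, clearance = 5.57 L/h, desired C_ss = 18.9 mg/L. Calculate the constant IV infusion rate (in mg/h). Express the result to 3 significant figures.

At steady state, infusion rate R₀ = Css × CL = 18.9 × 5.570 = 105.3 mg/h

105 mg/h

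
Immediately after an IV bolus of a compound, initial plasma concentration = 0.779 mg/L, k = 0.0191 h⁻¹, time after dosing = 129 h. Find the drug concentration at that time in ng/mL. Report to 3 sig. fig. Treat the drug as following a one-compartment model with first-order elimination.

66.3 ng/mL

C = C₀ · e^(−k·t) = 0.7790 × e^(−0.01910 × 129)
  = 0.7790 × 0.08510 = 0.06629 mg/L
Convert: 0.06629 mg/L × 1000 = 66.29 ng/mL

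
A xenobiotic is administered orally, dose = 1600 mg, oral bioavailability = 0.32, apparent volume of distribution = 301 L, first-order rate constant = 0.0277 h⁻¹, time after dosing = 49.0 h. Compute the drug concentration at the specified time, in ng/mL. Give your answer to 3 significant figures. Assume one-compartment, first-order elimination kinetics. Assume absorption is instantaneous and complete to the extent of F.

Amount reaching circulation = F × Dose = 0.32 × 1600 = 512.0 mg
C₀ = F·Dose / Vd = 512.0 / 301 = 1.701 mg/L
C = C₀ · e^(−k·t) = 1.701 × e^(−0.02770 × 49.0)
  = 1.701 × 0.2574 = 0.4378 mg/L
Convert: 0.4378 mg/L × 1000 = 437.8 ng/mL

438 ng/mL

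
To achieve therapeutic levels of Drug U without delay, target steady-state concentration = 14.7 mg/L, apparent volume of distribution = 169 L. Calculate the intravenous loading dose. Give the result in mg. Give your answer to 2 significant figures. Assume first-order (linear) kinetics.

2500 mg

LD = Css × Vd = 14.7 × 169 = 2484 mg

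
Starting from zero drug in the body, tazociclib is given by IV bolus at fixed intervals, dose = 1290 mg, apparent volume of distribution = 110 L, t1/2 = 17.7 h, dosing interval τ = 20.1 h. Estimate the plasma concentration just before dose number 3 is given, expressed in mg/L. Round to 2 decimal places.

C₀ per dose = Dose / Vd = 1290 / 110 = 11.73 mg/L
k = ln2 / t½ = 0.693147 / 17.7 = 0.03916 h⁻¹
Fraction remaining after one interval: r = e^(−kτ) = e^(−0.03916 × 20.1) = 0.4552
Before dose 3, 2 doses have been given (aged 1τ, 2τ).
C_trough = C₀ × (r + r²) = 11.73 × (0.4552 + 0.2072) = 7.770 mg/L

7.77 mg/L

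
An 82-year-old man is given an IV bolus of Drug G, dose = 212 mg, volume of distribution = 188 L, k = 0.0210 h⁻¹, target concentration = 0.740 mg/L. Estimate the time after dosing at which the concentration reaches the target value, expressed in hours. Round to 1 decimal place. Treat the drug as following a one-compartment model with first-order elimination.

20.1 h

C₀ = Dose / Vd = 212.0 / 188 = 1.128 mg/L
t = ln(C₀ / C) / k = ln(1.128 / 0.740) / 0.02100
  = ln(1.524) / 0.02100 = 0.4213 / 0.02100 = 20.06 h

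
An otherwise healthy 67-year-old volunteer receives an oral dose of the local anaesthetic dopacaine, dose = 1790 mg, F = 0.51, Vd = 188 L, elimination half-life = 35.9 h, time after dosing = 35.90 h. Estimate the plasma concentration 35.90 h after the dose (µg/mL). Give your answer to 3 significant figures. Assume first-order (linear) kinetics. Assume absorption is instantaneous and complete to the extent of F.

Amount reaching circulation = F × Dose = 0.51 × 1790 = 912.9 mg
C₀ = F·Dose / Vd = 912.9 / 188 = 4.856 mg/L
k = ln2 / t½ = 0.693147 / 35.9 = 0.01931 h⁻¹
t / t½ = 35.90 / 35.9 = 1 half-lives
C = C₀ × (1/2)^1 = 4.856 × 0.5000 = 2.428 mg/L
(2.428 mg/L = 2.428 µg/mL)

2.43 µg/mL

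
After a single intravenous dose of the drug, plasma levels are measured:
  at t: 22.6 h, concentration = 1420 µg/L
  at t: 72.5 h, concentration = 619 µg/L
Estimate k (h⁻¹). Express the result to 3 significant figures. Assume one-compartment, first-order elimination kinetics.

0.0166 h⁻¹

k = ln(C₁/C₂) / (t₂ − t₁) = ln(1420/619) / (72.5 − 22.6)
  = 0.8303 / 49.90 = 0.01664 h⁻¹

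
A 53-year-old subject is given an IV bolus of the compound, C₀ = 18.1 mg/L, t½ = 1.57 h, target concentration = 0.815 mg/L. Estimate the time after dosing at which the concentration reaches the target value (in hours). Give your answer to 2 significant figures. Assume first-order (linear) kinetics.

k = ln2 / t½ = 0.693147 / 1.57 = 0.4415 h⁻¹
t = ln(C₀ / C) / k = ln(18.10 / 0.815) / 0.4415
  = ln(22.21) / 0.4415 = 3.101 / 0.4415 = 7.024 h

7.0 h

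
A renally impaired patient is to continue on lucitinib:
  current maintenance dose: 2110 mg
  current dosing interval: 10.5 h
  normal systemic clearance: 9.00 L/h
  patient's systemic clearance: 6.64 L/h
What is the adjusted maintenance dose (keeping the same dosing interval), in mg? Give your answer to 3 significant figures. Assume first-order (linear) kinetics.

1560 mg

To keep the same average steady-state level, dosing rate must scale with clearance.
CL ratio = 6.64 / 9.00 = 0.7378
New dose (same interval) = 2110 × 0.7378 = 1557 mg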